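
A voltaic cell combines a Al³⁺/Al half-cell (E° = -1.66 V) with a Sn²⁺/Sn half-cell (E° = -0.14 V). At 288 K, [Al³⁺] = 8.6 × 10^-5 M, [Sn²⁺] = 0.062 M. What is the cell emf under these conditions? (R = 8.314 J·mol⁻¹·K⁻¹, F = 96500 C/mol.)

The Sn²⁺/Sn couple has the higher reduction potential and acts as the cathode, so E°_cell = -0.14 − (-1.66) = 1.52 V.
Balancing electrons gives n = 6; the reaction quotient is Q = [Al³⁺]^2/[Sn²⁺]^3 = 3.1 × 10^-5.
E = E° − (RT/nF) ln Q = 1.52 − (8.314×288)/(6×96500) × (-10.380) = 1.520 + 0.043 = 1.563 V.

1.56 V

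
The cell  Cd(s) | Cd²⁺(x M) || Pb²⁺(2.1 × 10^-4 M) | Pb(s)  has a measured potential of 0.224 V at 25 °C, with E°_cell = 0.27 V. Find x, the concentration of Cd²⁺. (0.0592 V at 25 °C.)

From the Nernst equation, log Q = n(E° − E)/0.0592 = 2(0.27 − 0.224)/0.0592 = 1.554, so Q = 35.8.
With Q = [Cd²⁺]/[Pb²⁺] and the known concentrations, [Cd²⁺] in the numerator gives [Cd²⁺] = 0.0075 M.

0.0075 M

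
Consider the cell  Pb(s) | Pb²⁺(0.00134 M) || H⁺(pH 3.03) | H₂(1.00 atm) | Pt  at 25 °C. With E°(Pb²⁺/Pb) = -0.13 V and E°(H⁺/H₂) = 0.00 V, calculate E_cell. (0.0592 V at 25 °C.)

0.036 V

The hydrogen couple is the cathode, so E°_cell = 0.13 V; n = 2.
[H⁺] = 10^(−3.03) = 9.3 × 10^-4 M, and Q = [Pb²⁺]·P(H₂) / [H⁺]^2 = 1540.
E = E° − (0.0592/2) log Q = 0.13 − (0.0592/2)(3.187) = 0.036 V.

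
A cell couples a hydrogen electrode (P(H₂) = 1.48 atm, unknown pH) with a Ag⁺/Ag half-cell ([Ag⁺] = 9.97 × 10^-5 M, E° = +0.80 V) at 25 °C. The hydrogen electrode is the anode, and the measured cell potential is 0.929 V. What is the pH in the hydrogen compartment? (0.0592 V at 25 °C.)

E°_cell = 0.80 V and n = 2.
log Q = n(E° − E)/0.0592 = 2×(0.80 − 0.929)/0.0592 = -4.358.
With Q = [H⁺]^2 / ([Ag⁺]^2·P(H₂)), solving for [H⁺] gives log[H⁺] = -6.095, so pH = 6.10.

pH = 6.10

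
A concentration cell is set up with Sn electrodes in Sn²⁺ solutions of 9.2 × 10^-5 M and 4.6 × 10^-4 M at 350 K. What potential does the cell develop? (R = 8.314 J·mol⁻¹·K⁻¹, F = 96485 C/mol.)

Both half-cells are Sn²⁺/Sn, so E°_cell = 0. The concentrated side is the cathode; the cell reaction moves Sn²⁺ from high to low concentration with n = 2.
Q = [Sn²⁺]_dilute/[Sn²⁺]_conc = 9.2 × 10^-5/4.6 × 10^-4 = 0.200.
E = 0 − (RT/nF) ln Q = −((8.314×350)/(2×96485))(-1.609) = 0.0243 V.

0.024 V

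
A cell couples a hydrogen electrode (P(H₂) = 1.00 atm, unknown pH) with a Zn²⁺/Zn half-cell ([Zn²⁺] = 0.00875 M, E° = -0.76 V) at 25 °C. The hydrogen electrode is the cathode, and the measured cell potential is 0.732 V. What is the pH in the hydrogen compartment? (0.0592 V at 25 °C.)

E°_cell = 0.76 V and n = 2.
log Q = n(E° − E)/0.0592 = 2×(0.76 − 0.732)/0.0592 = 0.946.
With Q = [Zn²⁺]·P(H₂) / [H⁺]^2, solving for [H⁺] gives log[H⁺] = -1.502, so pH = 1.50.

pH = 1.50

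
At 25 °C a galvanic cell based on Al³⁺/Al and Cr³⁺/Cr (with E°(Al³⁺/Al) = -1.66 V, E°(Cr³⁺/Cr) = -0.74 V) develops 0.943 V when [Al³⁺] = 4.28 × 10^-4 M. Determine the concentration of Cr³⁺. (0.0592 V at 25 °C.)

0.0063 M

From the Nernst equation, log Q = n(E° − E)/0.0592 = 3(0.92 − 0.943)/0.0592 = -1.166, so Q = 0.0683.
With Q = [Al³⁺]/[Cr³⁺] and the known concentrations, [Cr³⁺] in the denominator gives [Cr³⁺] = 0.0063 M.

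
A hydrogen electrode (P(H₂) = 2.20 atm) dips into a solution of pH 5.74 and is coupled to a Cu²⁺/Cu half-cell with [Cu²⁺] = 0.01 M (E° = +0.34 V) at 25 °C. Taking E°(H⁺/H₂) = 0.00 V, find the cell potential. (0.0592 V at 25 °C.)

The Cu²⁺/Cu couple is the cathode, so E°_cell = 0.34 V; n = 2.
[H⁺] = 10^(−5.74) = 1.8 × 10^-6 M, and Q = [H⁺]^2 / ([Cu²⁺]·P(H₂)) = 1.51 × 10^-10.
E = E° − (0.0592/2) log Q = 0.34 − (0.0592/2)(-9.822) = 0.631 V.

0.63 V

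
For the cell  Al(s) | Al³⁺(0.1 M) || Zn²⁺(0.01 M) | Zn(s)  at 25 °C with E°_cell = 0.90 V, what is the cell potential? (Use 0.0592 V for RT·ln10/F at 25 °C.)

0.861 V

Balancing electrons gives n = 6; the reaction quotient is Q = [Al³⁺]^2/[Zn²⁺]^3 = 1 × 10^4.
At 25 °C, E = E° − (0.0592/n) log Q = 0.90 − (0.0592/6)(4.000) = 0.900 − 0.039 = 0.861 V.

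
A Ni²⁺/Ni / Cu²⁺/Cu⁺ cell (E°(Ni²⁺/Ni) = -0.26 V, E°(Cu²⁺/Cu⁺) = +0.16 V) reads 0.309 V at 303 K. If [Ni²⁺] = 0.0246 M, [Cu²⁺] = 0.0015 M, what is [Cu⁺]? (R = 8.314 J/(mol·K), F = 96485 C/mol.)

From the Nernst equation, ln Q = nF(E° − E)/RT = 2×96485×(0.42 − 0.309)/(8.314×303) = 8.503, so Q = 4930.
With Q = [Ni²⁺]·[Cu⁺]^2/[Cu²⁺]^2 and the known concentrations, [Cu⁺]^2 in the numerator gives [Cu⁺] = 0.67 M.

0.67 M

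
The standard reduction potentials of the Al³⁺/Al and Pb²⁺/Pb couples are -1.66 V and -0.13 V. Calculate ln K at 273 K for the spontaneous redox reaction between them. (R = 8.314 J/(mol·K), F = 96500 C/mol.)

E°_cell = -0.13 − (-1.66) = 1.53 V, with n = 6 electrons transferred.
At equilibrium E = 0, so the Nernst equation gives ln K = nFE°/RT = (6)(96500)(1.53)/((8.314)(273)) = 390.30.

ln K = 390.3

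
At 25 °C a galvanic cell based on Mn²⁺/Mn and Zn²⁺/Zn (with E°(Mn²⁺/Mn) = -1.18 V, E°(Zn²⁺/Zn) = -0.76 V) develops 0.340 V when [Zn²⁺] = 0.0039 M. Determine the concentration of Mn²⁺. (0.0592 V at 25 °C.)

2.0 M

From the Nernst equation, log Q = n(E° − E)/0.0592 = 2(0.42 − 0.340)/0.0592 = 2.703, so Q = 504.
With Q = [Mn²⁺]/[Zn²⁺] and the known concentrations, [Mn²⁺] in the numerator gives [Mn²⁺] = 2.0 M.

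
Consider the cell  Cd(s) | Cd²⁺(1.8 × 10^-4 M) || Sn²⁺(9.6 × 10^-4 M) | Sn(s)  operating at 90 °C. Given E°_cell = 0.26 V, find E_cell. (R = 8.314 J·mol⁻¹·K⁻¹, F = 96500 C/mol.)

Balancing electrons gives n = 2; the reaction quotient is Q = [Cd²⁺]/[Sn²⁺] = 0.188.
E = E° − (RT/nF) ln Q = 0.26 − (8.314×363)/(2×96500) × (-1.674) = 0.260 + 0.026 = 0.286 V.

0.286 V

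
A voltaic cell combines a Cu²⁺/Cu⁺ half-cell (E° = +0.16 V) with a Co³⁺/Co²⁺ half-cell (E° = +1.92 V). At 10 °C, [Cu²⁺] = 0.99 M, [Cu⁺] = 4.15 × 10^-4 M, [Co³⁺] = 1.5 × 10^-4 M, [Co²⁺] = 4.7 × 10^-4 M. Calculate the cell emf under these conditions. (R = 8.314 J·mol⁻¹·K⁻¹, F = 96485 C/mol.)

1.54 V

The Co³⁺/Co²⁺ couple has the higher reduction potential and acts as the cathode, so E°_cell = +1.92 − (+0.16) = 1.76 V.
Balancing electrons gives n = 1; the reaction quotient is Q = [Cu²⁺]·[Co²⁺]/([Cu⁺]·[Co³⁺]) = 7470.
E = E° − (RT/nF) ln Q = 1.76 − (8.314×283)/(1×96485) × (8.919) = 1.760 − 0.217 = 1.543 V.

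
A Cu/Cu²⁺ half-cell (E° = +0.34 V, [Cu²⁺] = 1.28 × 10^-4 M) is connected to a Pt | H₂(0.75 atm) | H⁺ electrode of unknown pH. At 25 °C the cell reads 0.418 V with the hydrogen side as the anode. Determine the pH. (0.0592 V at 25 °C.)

E°_cell = 0.34 V and n = 2.
log Q = n(E° − E)/0.0592 = 2×(0.34 − 0.418)/0.0592 = -2.635.
With Q = [H⁺]^2 / ([Cu²⁺]·P(H₂)), solving for [H⁺] gives log[H⁺] = -3.326, so pH = 3.33.

pH = 3.33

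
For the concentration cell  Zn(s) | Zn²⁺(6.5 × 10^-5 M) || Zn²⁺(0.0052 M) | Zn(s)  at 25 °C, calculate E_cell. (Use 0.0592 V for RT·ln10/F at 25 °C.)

Both half-cells are Zn²⁺/Zn, so E°_cell = 0. The concentrated side is the cathode; the cell reaction moves Zn²⁺ from high to low concentration with n = 2.
Q = [Zn²⁺]_dilute/[Zn²⁺]_conc = 6.5 × 10^-5/0.0052 = 0.0125.
E = 0 − (0.0592/2) log Q = −(0.0592/2)(-1.903) = 0.0563 V.

0.056 V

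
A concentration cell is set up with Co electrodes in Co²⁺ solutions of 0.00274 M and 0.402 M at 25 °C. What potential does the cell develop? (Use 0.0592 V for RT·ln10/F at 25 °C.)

0.064 V

Both half-cells are Co²⁺/Co, so E°_cell = 0. The concentrated side is the cathode; the cell reaction moves Co²⁺ from high to low concentration with n = 2.
Q = [Co²⁺]_dilute/[Co²⁺]_conc = 0.00274/0.402 = 0.00682.
E = 0 − (0.0592/2) log Q = −(0.0592/2)(-2.166) = 0.0641 V.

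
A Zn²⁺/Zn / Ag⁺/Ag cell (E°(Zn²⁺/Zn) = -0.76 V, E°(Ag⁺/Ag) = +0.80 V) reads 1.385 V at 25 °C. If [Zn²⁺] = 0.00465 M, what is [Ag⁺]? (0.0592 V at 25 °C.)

From the Nernst equation, log Q = n(E° − E)/0.0592 = 2(1.56 − 1.385)/0.0592 = 5.912, so Q = 8.17 × 10^5.
With Q = [Zn²⁺]/[Ag⁺]^2 and the known concentrations, [Ag⁺]^2 in the denominator gives [Ag⁺] = 7.5 × 10^-5 M.

7.5 × 10^-5 M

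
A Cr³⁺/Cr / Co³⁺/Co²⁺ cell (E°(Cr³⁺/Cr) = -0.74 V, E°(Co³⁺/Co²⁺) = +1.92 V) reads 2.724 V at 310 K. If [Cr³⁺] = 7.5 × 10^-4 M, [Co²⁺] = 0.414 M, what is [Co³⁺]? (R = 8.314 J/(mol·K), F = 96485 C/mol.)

0.41 M

From the Nernst equation, ln Q = nF(E° − E)/RT = 3×96485×(2.66 − 2.724)/(8.314×310) = -7.188, so Q = 7.56 × 10^-4.
With Q = [Cr³⁺]·[Co²⁺]^3/[Co³⁺]^3 and the known concentrations, [Co³⁺]^3 in the denominator gives [Co³⁺] = 0.41 M.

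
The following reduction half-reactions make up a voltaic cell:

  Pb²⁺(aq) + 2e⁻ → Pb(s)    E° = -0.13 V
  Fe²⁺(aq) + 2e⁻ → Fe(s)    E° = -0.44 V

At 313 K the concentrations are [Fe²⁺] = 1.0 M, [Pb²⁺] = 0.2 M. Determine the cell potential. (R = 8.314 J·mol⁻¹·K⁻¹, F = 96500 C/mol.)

0.288 V

The Pb²⁺/Pb couple has the higher reduction potential and acts as the cathode, so E°_cell = -0.13 − (-0.44) = 0.31 V.
Balancing electrons gives n = 2; the reaction quotient is Q = [Fe²⁺]/[Pb²⁺] = 5.00.
E = E° − (RT/nF) ln Q = 0.31 − (8.314×313)/(2×96500) × (1.609) = 0.310 − 0.022 = 0.288 V.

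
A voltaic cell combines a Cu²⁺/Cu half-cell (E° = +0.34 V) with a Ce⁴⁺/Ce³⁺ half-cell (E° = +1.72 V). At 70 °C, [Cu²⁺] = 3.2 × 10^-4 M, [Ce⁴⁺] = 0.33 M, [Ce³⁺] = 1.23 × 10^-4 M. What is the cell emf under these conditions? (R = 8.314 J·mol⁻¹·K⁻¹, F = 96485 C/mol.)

1.73 V

The Ce⁴⁺/Ce³⁺ couple has the higher reduction potential and acts as the cathode, so E°_cell = +1.72 − (+0.34) = 1.38 V.
Balancing electrons gives n = 2; the reaction quotient is Q = [Cu²⁺]·[Ce³⁺]^2/[Ce⁴⁺]^2 = 4.45 × 10^-11.
E = E° − (RT/nF) ln Q = 1.38 − (8.314×343)/(2×96485) × (-23.837) = 1.380 + 0.352 = 1.732 V.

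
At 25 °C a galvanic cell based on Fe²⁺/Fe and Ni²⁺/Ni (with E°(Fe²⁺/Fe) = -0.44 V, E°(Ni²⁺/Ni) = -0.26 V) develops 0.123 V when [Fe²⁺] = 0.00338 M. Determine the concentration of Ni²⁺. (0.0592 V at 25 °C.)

4 × 10^-5 M

From the Nernst equation, log Q = n(E° − E)/0.0592 = 2(0.18 − 0.123)/0.0592 = 1.926, so Q = 84.3.
With Q = [Fe²⁺]/[Ni²⁺] and the known concentrations, [Ni²⁺] in the denominator gives [Ni²⁺] = 4 × 10^-5 M.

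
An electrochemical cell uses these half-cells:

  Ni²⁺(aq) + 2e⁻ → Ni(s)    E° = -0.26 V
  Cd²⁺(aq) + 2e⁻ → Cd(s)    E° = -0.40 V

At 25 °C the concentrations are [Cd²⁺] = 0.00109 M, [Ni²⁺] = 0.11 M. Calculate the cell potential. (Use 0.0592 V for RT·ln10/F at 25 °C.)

The Ni²⁺/Ni couple has the higher reduction potential and acts as the cathode, so E°_cell = -0.26 − (-0.40) = 0.14 V.
Balancing electrons gives n = 2; the reaction quotient is Q = [Cd²⁺]/[Ni²⁺] = 0.00991.
At 25 °C, E = E° − (0.0592/n) log Q = 0.14 − (0.0592/2)(-2.004) = 0.140 + 0.059 = 0.199 V.

0.199 V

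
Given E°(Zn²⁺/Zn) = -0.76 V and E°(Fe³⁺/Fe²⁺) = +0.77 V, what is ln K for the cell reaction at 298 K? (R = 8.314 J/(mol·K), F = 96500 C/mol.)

ln K = 119.2

E°_cell = +0.77 − (-0.76) = 1.53 V, with n = 2 electrons transferred.
At equilibrium E = 0, so the Nernst equation gives ln K = nFE°/RT = (2)(96500)(1.53)/((8.314)(298)) = 119.19.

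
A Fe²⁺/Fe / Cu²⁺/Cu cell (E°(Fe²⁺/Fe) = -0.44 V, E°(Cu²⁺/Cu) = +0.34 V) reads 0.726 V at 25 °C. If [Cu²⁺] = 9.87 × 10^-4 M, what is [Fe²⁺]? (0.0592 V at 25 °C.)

0.066 M

From the Nernst equation, log Q = n(E° − E)/0.0592 = 2(0.78 − 0.726)/0.0592 = 1.824, so Q = 66.7.
With Q = [Fe²⁺]/[Cu²⁺] and the known concentrations, [Fe²⁺] in the numerator gives [Fe²⁺] = 0.066 M.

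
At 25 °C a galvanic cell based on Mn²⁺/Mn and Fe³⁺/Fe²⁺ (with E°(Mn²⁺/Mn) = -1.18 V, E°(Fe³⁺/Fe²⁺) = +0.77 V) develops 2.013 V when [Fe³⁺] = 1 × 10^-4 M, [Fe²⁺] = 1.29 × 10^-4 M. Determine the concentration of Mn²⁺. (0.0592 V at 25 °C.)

From the Nernst equation, log Q = n(E° − E)/0.0592 = 2(1.95 − 2.013)/0.0592 = -2.128, so Q = 0.00744.
With Q = [Mn²⁺]·[Fe²⁺]^2/[Fe³⁺]^2 and the known concentrations, [Mn²⁺] in the numerator gives [Mn²⁺] = 0.0045 M.

0.0045 M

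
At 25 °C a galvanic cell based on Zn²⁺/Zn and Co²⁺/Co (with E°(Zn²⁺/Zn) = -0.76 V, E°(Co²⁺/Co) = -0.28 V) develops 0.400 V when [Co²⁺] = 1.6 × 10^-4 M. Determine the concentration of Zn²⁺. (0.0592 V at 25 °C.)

0.081 M

From the Nernst equation, log Q = n(E° − E)/0.0592 = 2(0.48 − 0.400)/0.0592 = 2.703, so Q = 504.
With Q = [Zn²⁺]/[Co²⁺] and the known concentrations, [Zn²⁺] in the numerator gives [Zn²⁺] = 0.081 M.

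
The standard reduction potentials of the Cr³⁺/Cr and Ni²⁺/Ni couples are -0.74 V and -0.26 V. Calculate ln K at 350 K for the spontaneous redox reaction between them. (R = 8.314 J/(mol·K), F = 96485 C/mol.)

ln K = 95.5

E°_cell = -0.26 − (-0.74) = 0.48 V, with n = 6 electrons transferred.
At equilibrium E = 0, so the Nernst equation gives ln K = nFE°/RT = (6)(96485)(0.48)/((8.314)(350)) = 95.49.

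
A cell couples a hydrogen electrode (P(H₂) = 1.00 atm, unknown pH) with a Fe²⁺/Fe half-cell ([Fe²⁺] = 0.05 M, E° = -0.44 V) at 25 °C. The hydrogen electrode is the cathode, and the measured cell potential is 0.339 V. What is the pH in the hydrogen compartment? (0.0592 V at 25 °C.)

pH = 2.36

E°_cell = 0.44 V and n = 2.
log Q = n(E° − E)/0.0592 = 2×(0.44 − 0.339)/0.0592 = 3.412.
With Q = [Fe²⁺]·P(H₂) / [H⁺]^2, solving for [H⁺] gives log[H⁺] = -2.357, so pH = 2.36.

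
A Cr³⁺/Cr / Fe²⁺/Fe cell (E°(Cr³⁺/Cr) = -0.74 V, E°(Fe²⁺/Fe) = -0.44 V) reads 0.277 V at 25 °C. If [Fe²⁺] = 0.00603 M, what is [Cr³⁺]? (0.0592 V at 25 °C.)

0.0069 M

From the Nernst equation, log Q = n(E° − E)/0.0592 = 6(0.30 − 0.277)/0.0592 = 2.331, so Q = 214.
With Q = [Cr³⁺]^2/[Fe²⁺]^3 and the known concentrations, [Cr³⁺]^2 in the numerator gives [Cr³⁺] = 0.0069 M.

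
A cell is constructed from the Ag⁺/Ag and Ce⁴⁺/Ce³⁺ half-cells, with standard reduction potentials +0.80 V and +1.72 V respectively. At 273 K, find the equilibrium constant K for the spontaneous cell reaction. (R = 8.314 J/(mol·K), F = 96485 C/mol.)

9.7 × 10^16

E°_cell = +1.72 − (+0.80) = 0.92 V, with n = 1 electron transferred.
At equilibrium E = 0, so the Nernst equation gives ln K = nFE°/RT = (1)(96485)(0.92)/((8.314)(273)) = 39.11.
K = e^39.11 = 9.7 × 10^16.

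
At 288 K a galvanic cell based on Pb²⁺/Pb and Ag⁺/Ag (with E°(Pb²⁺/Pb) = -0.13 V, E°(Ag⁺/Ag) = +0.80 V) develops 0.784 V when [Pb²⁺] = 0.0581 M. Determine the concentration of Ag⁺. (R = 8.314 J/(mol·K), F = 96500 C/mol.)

6.7 × 10^-4 M

From the Nernst equation, ln Q = nF(E° − E)/RT = 2×96500×(0.93 − 0.784)/(8.314×288) = 11.768, so Q = 1.29 × 10^5.
With Q = [Pb²⁺]/[Ag⁺]^2 and the known concentrations, [Ag⁺]^2 in the denominator gives [Ag⁺] = 6.7 × 10^-4 M.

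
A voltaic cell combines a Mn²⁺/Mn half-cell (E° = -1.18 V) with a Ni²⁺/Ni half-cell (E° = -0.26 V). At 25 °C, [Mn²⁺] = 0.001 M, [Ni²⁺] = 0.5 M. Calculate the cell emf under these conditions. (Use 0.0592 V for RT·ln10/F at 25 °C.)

1.000 V

The Ni²⁺/Ni couple has the higher reduction potential and acts as the cathode, so E°_cell = -0.26 − (-1.18) = 0.92 V.
Balancing electrons gives n = 2; the reaction quotient is Q = [Mn²⁺]/[Ni²⁺] = 0.00200.
At 25 °C, E = E° − (0.0592/n) log Q = 0.92 − (0.0592/2)(-2.699) = 0.920 + 0.080 = 1.000 V.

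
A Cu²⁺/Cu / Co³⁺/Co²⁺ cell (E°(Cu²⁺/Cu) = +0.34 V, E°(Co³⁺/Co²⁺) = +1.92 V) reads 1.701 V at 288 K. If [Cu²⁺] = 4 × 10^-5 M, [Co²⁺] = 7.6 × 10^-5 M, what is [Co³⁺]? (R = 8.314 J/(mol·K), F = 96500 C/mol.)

6.3 × 10^-5 M

From the Nernst equation, ln Q = nF(E° − E)/RT = 2×96500×(1.58 − 1.701)/(8.314×288) = -9.753, so Q = 5.81 × 10^-5.
With Q = [Cu²⁺]·[Co²⁺]^2/[Co³⁺]^2 and the known concentrations, [Co³⁺]^2 in the denominator gives [Co³⁺] = 6.3 × 10^-5 M.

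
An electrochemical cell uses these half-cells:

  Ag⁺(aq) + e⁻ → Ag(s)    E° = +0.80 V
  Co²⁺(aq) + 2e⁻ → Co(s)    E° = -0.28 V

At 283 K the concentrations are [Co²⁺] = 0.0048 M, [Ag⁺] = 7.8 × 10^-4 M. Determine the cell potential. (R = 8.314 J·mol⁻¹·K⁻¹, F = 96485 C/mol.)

0.971 V

The Ag⁺/Ag couple has the higher reduction potential and acts as the cathode, so E°_cell = +0.80 − (-0.28) = 1.08 V.
Balancing electrons gives n = 2; the reaction quotient is Q = [Co²⁺]/[Ag⁺]^2 = 7890.
E = E° − (RT/nF) ln Q = 1.08 − (8.314×283)/(2×96485) × (8.973) = 1.080 − 0.109 = 0.971 V.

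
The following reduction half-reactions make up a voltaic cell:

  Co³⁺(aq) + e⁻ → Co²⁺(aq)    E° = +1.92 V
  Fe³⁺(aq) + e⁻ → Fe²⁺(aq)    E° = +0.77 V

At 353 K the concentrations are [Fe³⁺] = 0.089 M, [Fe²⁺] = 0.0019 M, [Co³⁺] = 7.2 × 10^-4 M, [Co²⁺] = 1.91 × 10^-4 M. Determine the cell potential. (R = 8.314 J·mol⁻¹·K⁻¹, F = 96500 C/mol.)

1.07 V

The Co³⁺/Co²⁺ couple has the higher reduction potential and acts as the cathode, so E°_cell = +1.92 − (+0.77) = 1.15 V.
Balancing electrons gives n = 1; the reaction quotient is Q = [Fe³⁺]·[Co²⁺]/([Fe²⁺]·[Co³⁺]) = 12.4.
E = E° − (RT/nF) ln Q = 1.15 − (8.314×353)/(1×96500) × (2.520) = 1.150 − 0.077 = 1.073 V.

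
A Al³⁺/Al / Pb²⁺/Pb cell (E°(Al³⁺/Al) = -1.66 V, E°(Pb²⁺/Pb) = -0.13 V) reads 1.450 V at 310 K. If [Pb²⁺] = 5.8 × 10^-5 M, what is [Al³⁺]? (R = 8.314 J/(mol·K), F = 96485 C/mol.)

0.0035 M

From the Nernst equation, ln Q = nF(E° − E)/RT = 6×96485×(1.53 − 1.450)/(8.314×310) = 17.969, so Q = 6.37 × 10^7.
With Q = [Al³⁺]^2/[Pb²⁺]^3 and the known concentrations, [Al³⁺]^2 in the numerator gives [Al³⁺] = 0.0035 M.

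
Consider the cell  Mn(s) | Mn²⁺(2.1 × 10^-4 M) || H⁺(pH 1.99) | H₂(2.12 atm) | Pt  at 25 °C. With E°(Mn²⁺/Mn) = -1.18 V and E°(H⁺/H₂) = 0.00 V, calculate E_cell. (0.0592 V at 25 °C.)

1.16 V

The hydrogen couple is the cathode, so E°_cell = 1.18 V; n = 2.
[H⁺] = 10^(−1.99) = 0.010 M, and Q = [Mn²⁺]·P(H₂) / [H⁺]^2 = 4.25.
E = E° − (0.0592/2) log Q = 1.18 − (0.0592/2)(0.629) = 1.161 V.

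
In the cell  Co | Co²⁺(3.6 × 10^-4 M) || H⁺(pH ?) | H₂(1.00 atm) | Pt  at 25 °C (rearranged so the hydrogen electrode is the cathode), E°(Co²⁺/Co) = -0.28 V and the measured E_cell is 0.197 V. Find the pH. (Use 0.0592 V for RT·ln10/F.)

pH = 3.12

E°_cell = 0.28 V and n = 2.
log Q = n(E° − E)/0.0592 = 2×(0.28 − 0.197)/0.0592 = 2.804.
With Q = [Co²⁺]·P(H₂) / [H⁺]^2, solving for [H⁺] gives log[H⁺] = -3.124, so pH = 3.12.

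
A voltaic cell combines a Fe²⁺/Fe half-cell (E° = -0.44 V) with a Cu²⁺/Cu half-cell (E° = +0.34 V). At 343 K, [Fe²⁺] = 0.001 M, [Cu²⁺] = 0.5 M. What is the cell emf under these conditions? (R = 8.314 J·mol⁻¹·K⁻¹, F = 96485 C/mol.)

0.872 V

The Cu²⁺/Cu couple has the higher reduction potential and acts as the cathode, so E°_cell = +0.34 − (-0.44) = 0.78 V.
Balancing electrons gives n = 2; the reaction quotient is Q = [Fe²⁺]/[Cu²⁺] = 0.00200.
E = E° − (RT/nF) ln Q = 0.78 − (8.314×343)/(2×96485) × (-6.215) = 0.780 + 0.092 = 0.872 V.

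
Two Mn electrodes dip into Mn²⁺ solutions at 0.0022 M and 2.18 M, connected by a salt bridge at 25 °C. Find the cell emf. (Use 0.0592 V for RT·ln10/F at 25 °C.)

Both half-cells are Mn²⁺/Mn, so E°_cell = 0. The concentrated side is the cathode; the cell reaction moves Mn²⁺ from high to low concentration with n = 2.
Q = [Mn²⁺]_dilute/[Mn²⁺]_conc = 0.0022/2.18 = 0.00101.
E = 0 − (0.0592/2) log Q = −(0.0592/2)(-2.996) = 0.0887 V.

0.089 V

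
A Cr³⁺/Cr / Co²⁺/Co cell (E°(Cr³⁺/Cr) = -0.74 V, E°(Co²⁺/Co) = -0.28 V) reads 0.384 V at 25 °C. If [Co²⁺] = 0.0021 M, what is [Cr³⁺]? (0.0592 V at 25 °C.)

From the Nernst equation, log Q = n(E° − E)/0.0592 = 6(0.46 − 0.384)/0.0592 = 7.703, so Q = 5.04 × 10^7.
With Q = [Cr³⁺]^2/[Co²⁺]^3 and the known concentrations, [Cr³⁺]^2 in the numerator gives [Cr³⁺] = 0.68 M.

0.68 M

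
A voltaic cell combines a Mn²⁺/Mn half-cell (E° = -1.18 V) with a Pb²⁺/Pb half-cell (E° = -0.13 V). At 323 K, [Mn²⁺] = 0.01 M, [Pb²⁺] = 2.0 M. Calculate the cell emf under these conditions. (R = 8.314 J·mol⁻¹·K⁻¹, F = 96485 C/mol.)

The Pb²⁺/Pb couple has the higher reduction potential and acts as the cathode, so E°_cell = -0.13 − (-1.18) = 1.05 V.
Balancing electrons gives n = 2; the reaction quotient is Q = [Mn²⁺]/[Pb²⁺] = 0.00500.
E = E° − (RT/nF) ln Q = 1.05 − (8.314×323)/(2×96485) × (-5.298) = 1.050 + 0.074 = 1.124 V.

1.12 V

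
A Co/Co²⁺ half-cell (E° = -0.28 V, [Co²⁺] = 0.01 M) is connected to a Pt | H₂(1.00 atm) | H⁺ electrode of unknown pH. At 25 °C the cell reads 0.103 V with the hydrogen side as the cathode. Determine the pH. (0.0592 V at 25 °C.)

E°_cell = 0.28 V and n = 2.
log Q = n(E° − E)/0.0592 = 2×(0.28 − 0.103)/0.0592 = 5.980.
With Q = [Co²⁺]·P(H₂) / [H⁺]^2, solving for [H⁺] gives log[H⁺] = -3.990, so pH = 3.99.

pH = 3.99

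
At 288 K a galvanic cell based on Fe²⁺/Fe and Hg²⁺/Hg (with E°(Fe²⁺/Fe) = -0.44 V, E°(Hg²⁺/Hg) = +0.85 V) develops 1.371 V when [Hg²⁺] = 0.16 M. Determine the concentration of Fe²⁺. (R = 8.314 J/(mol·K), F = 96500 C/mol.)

From the Nernst equation, ln Q = nF(E° − E)/RT = 2×96500×(1.29 − 1.371)/(8.314×288) = -6.529, so Q = 0.00146.
With Q = [Fe²⁺]/[Hg²⁺] and the known concentrations, [Fe²⁺] in the numerator gives [Fe²⁺] = 2.3 × 10^-4 M.

2.3 × 10^-4 M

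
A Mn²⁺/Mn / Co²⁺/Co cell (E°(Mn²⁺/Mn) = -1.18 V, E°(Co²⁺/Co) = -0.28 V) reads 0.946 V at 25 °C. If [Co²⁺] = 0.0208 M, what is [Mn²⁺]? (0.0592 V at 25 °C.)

5.8 × 10^-4 M

From the Nernst equation, log Q = n(E° − E)/0.0592 = 2(0.90 − 0.946)/0.0592 = -1.554, so Q = 0.0279.
With Q = [Mn²⁺]/[Co²⁺] and the known concentrations, [Mn²⁺] in the numerator gives [Mn²⁺] = 5.8 × 10^-4 M.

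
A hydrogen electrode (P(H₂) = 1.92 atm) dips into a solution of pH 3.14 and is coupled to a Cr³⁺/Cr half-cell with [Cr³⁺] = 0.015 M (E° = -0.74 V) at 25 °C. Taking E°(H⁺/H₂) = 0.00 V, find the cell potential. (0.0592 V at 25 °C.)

0.58 V

The hydrogen couple is the cathode, so E°_cell = 0.74 V; n = 6.
[H⁺] = 10^(−3.14) = 7.2 × 10^-4 M, and Q = [Cr³⁺]^2·P(H₂)^3 / [H⁺]^6 = 1.1 × 10^16.
E = E° − (0.0592/6) log Q = 0.74 − (0.0592/6)(16.042) = 0.582 V.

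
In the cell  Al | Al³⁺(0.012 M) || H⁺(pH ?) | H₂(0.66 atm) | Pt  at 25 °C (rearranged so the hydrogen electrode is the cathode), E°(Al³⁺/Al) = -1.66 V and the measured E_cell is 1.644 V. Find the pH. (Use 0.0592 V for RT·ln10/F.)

pH = 1.00

E°_cell = 1.66 V and n = 6.
log Q = n(E° − E)/0.0592 = 6×(1.66 − 1.644)/0.0592 = 1.622.
With Q = [Al³⁺]^2·P(H₂)^3 / [H⁺]^6, solving for [H⁺] gives log[H⁺] = -1.001, so pH = 1.00.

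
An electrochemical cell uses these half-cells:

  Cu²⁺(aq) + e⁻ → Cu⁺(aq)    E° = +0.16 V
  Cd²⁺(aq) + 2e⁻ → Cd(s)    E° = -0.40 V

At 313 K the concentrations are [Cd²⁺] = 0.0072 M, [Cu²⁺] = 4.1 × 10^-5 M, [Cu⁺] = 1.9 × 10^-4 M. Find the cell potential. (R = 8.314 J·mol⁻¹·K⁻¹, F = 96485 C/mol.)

The Cu²⁺/Cu⁺ couple has the higher reduction potential and acts as the cathode, so E°_cell = +0.16 − (-0.40) = 0.56 V.
Balancing electrons gives n = 2; the reaction quotient is Q = [Cd²⁺]·[Cu⁺]^2/[Cu²⁺]^2 = 0.155.
E = E° − (RT/nF) ln Q = 0.56 − (8.314×313)/(2×96485) × (-1.867) = 0.560 + 0.025 = 0.585 V.

0.585 V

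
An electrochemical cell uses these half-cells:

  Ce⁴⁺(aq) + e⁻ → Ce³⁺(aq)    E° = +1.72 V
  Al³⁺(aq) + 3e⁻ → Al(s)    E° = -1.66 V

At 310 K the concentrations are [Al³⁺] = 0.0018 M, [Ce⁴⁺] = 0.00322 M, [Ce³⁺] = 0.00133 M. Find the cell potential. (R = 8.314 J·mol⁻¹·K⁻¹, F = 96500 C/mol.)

3.46 V

The Ce⁴⁺/Ce³⁺ couple has the higher reduction potential and acts as the cathode, so E°_cell = +1.72 − (-1.66) = 3.38 V.
Balancing electrons gives n = 3; the reaction quotient is Q = [Al³⁺]·[Ce³⁺]^3/[Ce⁴⁺]^3 = 1.27 × 10^-4.
E = E° − (RT/nF) ln Q = 3.38 − (8.314×310)/(3×96500) × (-8.973) = 3.380 + 0.080 = 3.460 V.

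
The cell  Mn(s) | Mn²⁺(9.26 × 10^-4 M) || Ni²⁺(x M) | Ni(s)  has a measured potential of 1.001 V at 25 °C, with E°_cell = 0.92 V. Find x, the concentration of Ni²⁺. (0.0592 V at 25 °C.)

From the Nernst equation, log Q = n(E° − E)/0.0592 = 2(0.92 − 1.001)/0.0592 = -2.736, so Q = 0.00183.
With Q = [Mn²⁺]/[Ni²⁺] and the known concentrations, [Ni²⁺] in the denominator gives [Ni²⁺] = 0.5 M.

0.5 M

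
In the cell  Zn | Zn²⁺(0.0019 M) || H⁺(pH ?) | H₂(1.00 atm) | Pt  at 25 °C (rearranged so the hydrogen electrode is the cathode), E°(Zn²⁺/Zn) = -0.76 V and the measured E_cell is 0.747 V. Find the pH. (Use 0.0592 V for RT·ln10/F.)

E°_cell = 0.76 V and n = 2.
log Q = n(E° − E)/0.0592 = 2×(0.76 − 0.747)/0.0592 = 0.439.
With Q = [Zn²⁺]·P(H₂) / [H⁺]^2, solving for [H⁺] gives log[H⁺] = -1.580, so pH = 1.58.

pH = 1.58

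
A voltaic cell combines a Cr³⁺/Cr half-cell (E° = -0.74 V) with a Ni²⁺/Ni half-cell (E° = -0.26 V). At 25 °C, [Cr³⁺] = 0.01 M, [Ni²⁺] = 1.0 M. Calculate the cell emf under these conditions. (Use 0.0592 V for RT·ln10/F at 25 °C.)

0.519 V

The Ni²⁺/Ni couple has the higher reduction potential and acts as the cathode, so E°_cell = -0.26 − (-0.74) = 0.48 V.
Balancing electrons gives n = 6; the reaction quotient is Q = [Cr³⁺]^2/[Ni²⁺]^3 = 1 × 10^-4.
At 25 °C, E = E° − (0.0592/n) log Q = 0.48 − (0.0592/6)(-4.000) = 0.480 + 0.039 = 0.519 V.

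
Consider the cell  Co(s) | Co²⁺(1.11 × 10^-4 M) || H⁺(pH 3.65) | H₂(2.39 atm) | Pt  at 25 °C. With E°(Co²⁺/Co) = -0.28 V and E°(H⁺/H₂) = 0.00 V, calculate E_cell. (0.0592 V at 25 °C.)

0.17 V

The hydrogen couple is the cathode, so E°_cell = 0.28 V; n = 2.
[H⁺] = 10^(−3.65) = 2.2 × 10^-4 M, and Q = [Co²⁺]·P(H₂) / [H⁺]^2 = 5290.
E = E° − (0.0592/2) log Q = 0.28 − (0.0592/2)(3.724) = 0.170 V.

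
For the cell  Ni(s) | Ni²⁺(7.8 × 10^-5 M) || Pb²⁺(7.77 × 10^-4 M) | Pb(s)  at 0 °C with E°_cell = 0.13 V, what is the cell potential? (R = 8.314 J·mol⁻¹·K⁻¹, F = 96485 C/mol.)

Balancing electrons gives n = 2; the reaction quotient is Q = [Ni²⁺]/[Pb²⁺] = 0.100.
E = E° − (RT/nF) ln Q = 0.13 − (8.314×273)/(2×96485) × (-2.299) = 0.130 + 0.027 = 0.157 V.

0.157 V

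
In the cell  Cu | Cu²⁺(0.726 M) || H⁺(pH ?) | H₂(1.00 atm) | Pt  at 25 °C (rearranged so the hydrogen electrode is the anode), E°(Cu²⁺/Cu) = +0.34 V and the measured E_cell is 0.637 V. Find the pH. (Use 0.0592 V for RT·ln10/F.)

E°_cell = 0.34 V and n = 2.
log Q = n(E° − E)/0.0592 = 2×(0.34 − 0.637)/0.0592 = -10.034.
With Q = [H⁺]^2 / ([Cu²⁺]·P(H₂)), solving for [H⁺] gives log[H⁺] = -5.086, so pH = 5.09.

pH = 5.09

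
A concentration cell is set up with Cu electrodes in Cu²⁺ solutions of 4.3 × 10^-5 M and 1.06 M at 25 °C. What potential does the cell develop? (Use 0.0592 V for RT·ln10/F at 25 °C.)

Both half-cells are Cu²⁺/Cu, so E°_cell = 0. The concentrated side is the cathode; the cell reaction moves Cu²⁺ from high to low concentration with n = 2.
Q = [Cu²⁺]_dilute/[Cu²⁺]_conc = 4.3 × 10^-5/1.06 = 4.06 × 10^-5.
E = 0 − (0.0592/2) log Q = −(0.0592/2)(-4.392) = 0.1300 V.

0.13 V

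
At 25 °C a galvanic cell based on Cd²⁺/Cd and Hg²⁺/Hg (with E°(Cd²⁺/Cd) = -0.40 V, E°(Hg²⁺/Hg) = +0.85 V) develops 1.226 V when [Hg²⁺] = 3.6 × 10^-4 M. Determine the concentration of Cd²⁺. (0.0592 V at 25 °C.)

From the Nernst equation, log Q = n(E° − E)/0.0592 = 2(1.25 − 1.226)/0.0592 = 0.811, so Q = 6.47.
With Q = [Cd²⁺]/[Hg²⁺] and the known concentrations, [Cd²⁺] in the numerator gives [Cd²⁺] = 0.0023 M.

0.0023 M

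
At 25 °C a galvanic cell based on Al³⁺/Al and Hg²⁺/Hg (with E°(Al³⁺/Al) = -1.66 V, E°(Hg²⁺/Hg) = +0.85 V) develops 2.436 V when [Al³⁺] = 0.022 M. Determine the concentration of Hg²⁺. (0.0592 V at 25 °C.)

2.5 × 10^-4 M

From the Nernst equation, log Q = n(E° − E)/0.0592 = 6(2.51 − 2.436)/0.0592 = 7.500, so Q = 3.16 × 10^7.
With Q = [Al³⁺]^2/[Hg²⁺]^3 and the known concentrations, [Hg²⁺]^3 in the denominator gives [Hg²⁺] = 2.5 × 10^-4 M.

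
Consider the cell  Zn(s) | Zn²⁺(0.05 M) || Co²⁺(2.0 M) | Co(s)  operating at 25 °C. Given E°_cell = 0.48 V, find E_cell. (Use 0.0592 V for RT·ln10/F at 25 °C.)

0.527 V

Balancing electrons gives n = 2; the reaction quotient is Q = [Zn²⁺]/[Co²⁺] = 0.0250.
At 25 °C, E = E° − (0.0592/n) log Q = 0.48 − (0.0592/2)(-1.602) = 0.480 + 0.047 = 0.527 V.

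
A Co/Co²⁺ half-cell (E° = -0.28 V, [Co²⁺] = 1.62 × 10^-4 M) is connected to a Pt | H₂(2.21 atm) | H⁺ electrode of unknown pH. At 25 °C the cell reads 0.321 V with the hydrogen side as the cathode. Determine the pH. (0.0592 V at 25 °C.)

pH = 1.03

E°_cell = 0.28 V and n = 2.
log Q = n(E° − E)/0.0592 = 2×(0.28 − 0.321)/0.0592 = -1.385.
With Q = [Co²⁺]·P(H₂) / [H⁺]^2, solving for [H⁺] gives log[H⁺] = -1.030, so pH = 1.03.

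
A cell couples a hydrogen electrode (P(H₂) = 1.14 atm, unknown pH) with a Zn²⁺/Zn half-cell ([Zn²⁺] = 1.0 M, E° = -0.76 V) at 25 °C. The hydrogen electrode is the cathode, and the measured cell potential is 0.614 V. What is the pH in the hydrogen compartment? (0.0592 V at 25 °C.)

pH = 2.44

E°_cell = 0.76 V and n = 2.
log Q = n(E° − E)/0.0592 = 2×(0.76 − 0.614)/0.0592 = 4.932.
With Q = [Zn²⁺]·P(H₂) / [H⁺]^2, solving for [H⁺] gives log[H⁺] = -2.438, so pH = 2.44.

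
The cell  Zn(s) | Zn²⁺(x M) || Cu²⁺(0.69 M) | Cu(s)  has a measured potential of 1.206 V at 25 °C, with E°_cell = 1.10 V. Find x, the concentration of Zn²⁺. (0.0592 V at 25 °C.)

From the Nernst equation, log Q = n(E° − E)/0.0592 = 2(1.10 − 1.206)/0.0592 = -3.581, so Q = 2.62 × 10^-4.
With Q = [Zn²⁺]/[Cu²⁺] and the known concentrations, [Zn²⁺] in the numerator gives [Zn²⁺] = 1.8 × 10^-4 M.

1.8 × 10^-4 M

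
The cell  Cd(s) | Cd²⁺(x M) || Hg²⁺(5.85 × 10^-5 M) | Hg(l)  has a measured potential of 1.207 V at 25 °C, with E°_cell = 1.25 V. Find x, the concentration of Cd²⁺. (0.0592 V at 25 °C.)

From the Nernst equation, log Q = n(E° − E)/0.0592 = 2(1.25 − 1.207)/0.0592 = 1.453, so Q = 28.4.
With Q = [Cd²⁺]/[Hg²⁺] and the known concentrations, [Cd²⁺] in the numerator gives [Cd²⁺] = 0.0017 M.

0.0017 M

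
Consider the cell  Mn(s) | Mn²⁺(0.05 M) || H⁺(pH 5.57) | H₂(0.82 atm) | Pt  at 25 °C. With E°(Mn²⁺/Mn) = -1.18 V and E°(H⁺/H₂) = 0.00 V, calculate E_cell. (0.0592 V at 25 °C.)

0.89 V

The hydrogen couple is the cathode, so E°_cell = 1.18 V; n = 2.
[H⁺] = 10^(−5.57) = 2.7 × 10^-6 M, and Q = [Mn²⁺]·P(H₂) / [H⁺]^2 = 5.66 × 10^9.
E = E° − (0.0592/2) log Q = 1.18 − (0.0592/2)(9.753) = 0.891 V.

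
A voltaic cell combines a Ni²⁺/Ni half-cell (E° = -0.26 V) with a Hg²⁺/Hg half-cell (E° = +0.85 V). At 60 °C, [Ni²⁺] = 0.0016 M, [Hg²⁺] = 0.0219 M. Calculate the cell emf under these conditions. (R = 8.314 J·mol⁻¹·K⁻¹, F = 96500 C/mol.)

1.15 V

The Hg²⁺/Hg couple has the higher reduction potential and acts as the cathode, so E°_cell = +0.85 − (-0.26) = 1.11 V.
Balancing electrons gives n = 2; the reaction quotient is Q = [Ni²⁺]/[Hg²⁺] = 0.0731.
E = E° − (RT/nF) ln Q = 1.11 − (8.314×333)/(2×96500) × (-2.616) = 1.110 + 0.038 = 1.148 V.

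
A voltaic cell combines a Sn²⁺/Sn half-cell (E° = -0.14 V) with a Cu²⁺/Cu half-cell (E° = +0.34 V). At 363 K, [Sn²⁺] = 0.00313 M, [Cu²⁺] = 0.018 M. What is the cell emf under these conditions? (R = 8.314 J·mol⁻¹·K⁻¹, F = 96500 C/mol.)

0.507 V

The Cu²⁺/Cu couple has the higher reduction potential and acts as the cathode, so E°_cell = +0.34 − (-0.14) = 0.48 V.
Balancing electrons gives n = 2; the reaction quotient is Q = [Sn²⁺]/[Cu²⁺] = 0.174.
E = E° − (RT/nF) ln Q = 0.48 − (8.314×363)/(2×96500) × (-1.749) = 0.480 + 0.027 = 0.507 V.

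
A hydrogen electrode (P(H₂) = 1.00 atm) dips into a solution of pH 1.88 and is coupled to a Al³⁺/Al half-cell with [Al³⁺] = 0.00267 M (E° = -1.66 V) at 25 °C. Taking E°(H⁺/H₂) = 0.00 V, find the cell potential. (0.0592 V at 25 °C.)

1.60 V

The hydrogen couple is the cathode, so E°_cell = 1.66 V; n = 6.
[H⁺] = 10^(−1.88) = 0.013 M, and Q = [Al³⁺]^2·P(H₂)^3 / [H⁺]^6 = 1.36 × 10^6.
E = E° − (0.0592/6) log Q = 1.66 − (0.0592/6)(6.133) = 1.599 V.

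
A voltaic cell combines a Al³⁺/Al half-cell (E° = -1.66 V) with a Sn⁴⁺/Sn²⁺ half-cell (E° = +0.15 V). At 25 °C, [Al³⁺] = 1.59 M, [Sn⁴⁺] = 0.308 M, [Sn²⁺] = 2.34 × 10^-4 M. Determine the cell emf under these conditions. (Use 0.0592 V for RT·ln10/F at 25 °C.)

The Sn⁴⁺/Sn²⁺ couple has the higher reduction potential and acts as the cathode, so E°_cell = +0.15 − (-1.66) = 1.81 V.
Balancing electrons gives n = 6; the reaction quotient is Q = [Al³⁺]^2·[Sn²⁺]^3/[Sn⁴⁺]^3 = 1.11 × 10^-9.
At 25 °C, E = E° − (0.0592/n) log Q = 1.81 − (0.0592/6)(-8.955) = 1.810 + 0.088 = 1.898 V.

1.90 V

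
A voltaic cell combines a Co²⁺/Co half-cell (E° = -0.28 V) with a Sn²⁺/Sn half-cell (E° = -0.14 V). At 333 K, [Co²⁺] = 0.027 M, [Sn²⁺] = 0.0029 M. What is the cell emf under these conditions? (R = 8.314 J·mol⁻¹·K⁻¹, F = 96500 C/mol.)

The Sn²⁺/Sn couple has the higher reduction potential and acts as the cathode, so E°_cell = -0.14 − (-0.28) = 0.14 V.
Balancing electrons gives n = 2; the reaction quotient is Q = [Co²⁺]/[Sn²⁺] = 9.31.
E = E° − (RT/nF) ln Q = 0.14 − (8.314×333)/(2×96500) × (2.231) = 0.140 − 0.032 = 0.108 V.

0.108 V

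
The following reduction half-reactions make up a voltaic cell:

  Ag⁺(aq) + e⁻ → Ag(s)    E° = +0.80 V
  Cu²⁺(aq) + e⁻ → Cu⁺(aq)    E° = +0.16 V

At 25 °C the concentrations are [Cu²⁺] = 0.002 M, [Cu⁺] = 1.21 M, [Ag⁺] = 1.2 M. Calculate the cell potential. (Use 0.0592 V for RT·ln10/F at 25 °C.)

The Ag⁺/Ag couple has the higher reduction potential and acts as the cathode, so E°_cell = +0.80 − (+0.16) = 0.64 V.
Balancing electrons gives n = 1; the reaction quotient is Q = [Cu²⁺]/([Cu⁺]·[Ag⁺]) = 0.00138.
At 25 °C, E = E° − (0.0592/n) log Q = 0.64 − (0.0592/1)(-2.861) = 0.640 + 0.169 = 0.809 V.

0.809 V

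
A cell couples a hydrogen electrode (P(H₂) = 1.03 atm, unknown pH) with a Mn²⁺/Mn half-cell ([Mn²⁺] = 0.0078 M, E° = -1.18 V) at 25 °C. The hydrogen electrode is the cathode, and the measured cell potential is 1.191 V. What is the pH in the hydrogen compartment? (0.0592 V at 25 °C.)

E°_cell = 1.18 V and n = 2.
log Q = n(E° − E)/0.0592 = 2×(1.18 − 1.191)/0.0592 = -0.372.
With Q = [Mn²⁺]·P(H₂) / [H⁺]^2, solving for [H⁺] gives log[H⁺] = -0.862, so pH = 0.86.

pH = 0.86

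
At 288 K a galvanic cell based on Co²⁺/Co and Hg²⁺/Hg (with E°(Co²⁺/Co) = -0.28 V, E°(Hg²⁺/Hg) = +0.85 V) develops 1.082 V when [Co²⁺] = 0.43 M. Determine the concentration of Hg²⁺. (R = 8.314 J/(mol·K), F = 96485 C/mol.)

0.009 M

From the Nernst equation, ln Q = nF(E° − E)/RT = 2×96485×(1.13 − 1.082)/(8.314×288) = 3.868, so Q = 47.9.
With Q = [Co²⁺]/[Hg²⁺] and the known concentrations, [Hg²⁺] in the denominator gives [Hg²⁺] = 0.009 M.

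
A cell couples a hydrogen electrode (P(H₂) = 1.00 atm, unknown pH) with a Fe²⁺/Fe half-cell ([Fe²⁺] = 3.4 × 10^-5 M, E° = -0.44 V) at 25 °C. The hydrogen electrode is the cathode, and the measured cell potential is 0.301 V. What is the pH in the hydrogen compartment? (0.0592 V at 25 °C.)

E°_cell = 0.44 V and n = 2.
log Q = n(E° − E)/0.0592 = 2×(0.44 − 0.301)/0.0592 = 4.696.
With Q = [Fe²⁺]·P(H₂) / [H⁺]^2, solving for [H⁺] gives log[H⁺] = -4.582, so pH = 4.58.

pH = 4.58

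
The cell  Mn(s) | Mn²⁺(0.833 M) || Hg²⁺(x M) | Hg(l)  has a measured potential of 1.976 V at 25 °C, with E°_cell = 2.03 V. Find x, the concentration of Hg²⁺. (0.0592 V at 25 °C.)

From the Nernst equation, log Q = n(E° − E)/0.0592 = 2(2.03 − 1.976)/0.0592 = 1.824, so Q = 66.7.
With Q = [Mn²⁺]/[Hg²⁺] and the known concentrations, [Hg²⁺] in the denominator gives [Hg²⁺] = 0.012 M.

0.012 M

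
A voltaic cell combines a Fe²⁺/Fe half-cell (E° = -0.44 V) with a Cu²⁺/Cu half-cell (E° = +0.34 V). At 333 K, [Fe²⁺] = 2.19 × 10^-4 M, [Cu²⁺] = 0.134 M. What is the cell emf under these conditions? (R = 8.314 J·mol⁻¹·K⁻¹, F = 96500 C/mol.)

The Cu²⁺/Cu couple has the higher reduction potential and acts as the cathode, so E°_cell = +0.34 − (-0.44) = 0.78 V.
Balancing electrons gives n = 2; the reaction quotient is Q = [Fe²⁺]/[Cu²⁺] = 0.00163.
E = E° − (RT/nF) ln Q = 0.78 − (8.314×333)/(2×96500) × (-6.417) = 0.780 + 0.092 = 0.872 V.

0.872 V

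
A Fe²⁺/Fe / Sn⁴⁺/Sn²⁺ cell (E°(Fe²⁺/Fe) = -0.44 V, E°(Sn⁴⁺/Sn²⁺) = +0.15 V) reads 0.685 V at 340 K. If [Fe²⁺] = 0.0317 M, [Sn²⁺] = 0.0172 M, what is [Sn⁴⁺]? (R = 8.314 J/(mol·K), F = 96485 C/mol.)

From the Nernst equation, ln Q = nF(E° − E)/RT = 2×96485×(0.59 − 0.685)/(8.314×340) = -6.485, so Q = 0.00153.
With Q = [Fe²⁺]·[Sn²⁺]/[Sn⁴⁺] and the known concentrations, [Sn⁴⁺] in the denominator gives [Sn⁴⁺] = 0.36 M.

0.36 M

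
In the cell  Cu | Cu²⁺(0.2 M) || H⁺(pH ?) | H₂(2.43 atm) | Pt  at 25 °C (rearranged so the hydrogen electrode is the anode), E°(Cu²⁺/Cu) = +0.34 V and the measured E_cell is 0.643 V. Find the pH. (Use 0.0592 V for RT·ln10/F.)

pH = 5.27

E°_cell = 0.34 V and n = 2.
log Q = n(E° − E)/0.0592 = 2×(0.34 − 0.643)/0.0592 = -10.236.
With Q = [H⁺]^2 / ([Cu²⁺]·P(H₂)), solving for [H⁺] gives log[H⁺] = -5.275, so pH = 5.27.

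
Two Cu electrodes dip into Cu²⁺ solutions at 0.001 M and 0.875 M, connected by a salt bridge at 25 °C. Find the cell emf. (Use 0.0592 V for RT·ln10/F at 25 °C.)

0.087 V

Both half-cells are Cu²⁺/Cu, so E°_cell = 0. The concentrated side is the cathode; the cell reaction moves Cu²⁺ from high to low concentration with n = 2.
Q = [Cu²⁺]_dilute/[Cu²⁺]_conc = 0.001/0.875 = 0.00114.
E = 0 − (0.0592/2) log Q = −(0.0592/2)(-2.942) = 0.0871 V.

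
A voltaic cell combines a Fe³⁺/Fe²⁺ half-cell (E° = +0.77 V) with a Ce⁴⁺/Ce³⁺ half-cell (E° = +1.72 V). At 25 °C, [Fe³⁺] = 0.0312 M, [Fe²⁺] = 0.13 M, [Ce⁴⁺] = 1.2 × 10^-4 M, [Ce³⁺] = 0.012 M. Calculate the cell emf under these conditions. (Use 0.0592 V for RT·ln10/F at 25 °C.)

0.868 V

The Ce⁴⁺/Ce³⁺ couple has the higher reduction potential and acts as the cathode, so E°_cell = +1.72 − (+0.77) = 0.95 V.
Balancing electrons gives n = 1; the reaction quotient is Q = [Fe³⁺]·[Ce³⁺]/([Fe²⁺]·[Ce⁴⁺]) = 24.0.
At 25 °C, E = E° − (0.0592/n) log Q = 0.95 − (0.0592/1)(1.380) = 0.950 − 0.082 = 0.868 V.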